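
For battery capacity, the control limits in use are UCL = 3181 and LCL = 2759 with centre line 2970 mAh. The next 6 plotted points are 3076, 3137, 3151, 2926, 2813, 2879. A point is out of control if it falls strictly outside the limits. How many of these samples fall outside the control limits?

All 6 points lie within [2759, 3181].

0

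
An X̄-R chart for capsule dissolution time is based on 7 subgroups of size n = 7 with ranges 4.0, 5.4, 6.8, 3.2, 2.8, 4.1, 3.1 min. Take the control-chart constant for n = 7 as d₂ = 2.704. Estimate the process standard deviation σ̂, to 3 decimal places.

1.553

R̄ = (4.0 + 5.4 + 6.8 + 3.2 + 2.8 + 4.1 + 3.1) / 7 = 4.2000
σ̂ = R̄ / d₂ = 4.2000 / 2.704 = 1.5533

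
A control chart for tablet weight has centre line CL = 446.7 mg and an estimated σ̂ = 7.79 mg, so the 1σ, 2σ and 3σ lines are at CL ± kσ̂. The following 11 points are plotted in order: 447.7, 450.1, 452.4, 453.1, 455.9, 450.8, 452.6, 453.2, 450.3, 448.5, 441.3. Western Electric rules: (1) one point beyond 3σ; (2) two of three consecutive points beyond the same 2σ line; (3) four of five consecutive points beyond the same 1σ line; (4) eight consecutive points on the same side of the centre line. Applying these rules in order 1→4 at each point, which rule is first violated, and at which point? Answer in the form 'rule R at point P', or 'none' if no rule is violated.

Zone of each point (C = within 1σ̂, B = 1σ̂–2σ̂, A = 2σ̂–3σ̂, * = beyond 3σ̂; sign = side of CL): 1:+C, 2:+C, 3:+C, 4:+C, 5:+B, 6:+C, 7:+C, 8:+C, 9:+C, 10:+C, 11:-C
Rule 4 (eight consecutive points on the same side of the centre line) is satisfied at point 8.

rule 4 at point 8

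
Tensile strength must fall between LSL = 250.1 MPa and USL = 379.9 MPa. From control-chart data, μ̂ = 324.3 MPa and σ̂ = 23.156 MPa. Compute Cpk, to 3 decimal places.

0.800

Cpu = (USL − μ̂) / (3σ̂) = (379.9 − 324.3) / (3 × 23.156) = 0.8004; Cpl = (μ̂ − LSL) / (3σ̂) = (324.3 − 250.1) / (3 × 23.156) = 1.0681; Cpk = min(Cpu, Cpl) = 0.8004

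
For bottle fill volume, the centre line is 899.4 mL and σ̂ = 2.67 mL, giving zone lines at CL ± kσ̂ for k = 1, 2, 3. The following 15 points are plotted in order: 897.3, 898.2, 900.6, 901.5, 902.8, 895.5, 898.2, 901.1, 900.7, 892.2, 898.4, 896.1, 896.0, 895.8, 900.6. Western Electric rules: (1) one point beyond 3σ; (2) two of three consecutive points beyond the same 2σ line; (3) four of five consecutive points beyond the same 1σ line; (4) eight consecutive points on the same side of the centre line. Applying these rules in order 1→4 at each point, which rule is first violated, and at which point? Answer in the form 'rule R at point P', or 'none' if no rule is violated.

rule 3 at point 14

Zone of each point (C = within 1σ̂, B = 1σ̂–2σ̂, A = 2σ̂–3σ̂, * = beyond 3σ̂; sign = side of CL): 1:-C, 2:-C, 3:+C, 4:+C, 5:+B, 6:-B, 7:-C, 8:+C, 9:+C, 10:-A, 11:-C, 12:-B, 13:-B, 14:-B, 15:+C
Rule 3 (four of five consecutive points beyond the same 1σ limit) is satisfied at point 14.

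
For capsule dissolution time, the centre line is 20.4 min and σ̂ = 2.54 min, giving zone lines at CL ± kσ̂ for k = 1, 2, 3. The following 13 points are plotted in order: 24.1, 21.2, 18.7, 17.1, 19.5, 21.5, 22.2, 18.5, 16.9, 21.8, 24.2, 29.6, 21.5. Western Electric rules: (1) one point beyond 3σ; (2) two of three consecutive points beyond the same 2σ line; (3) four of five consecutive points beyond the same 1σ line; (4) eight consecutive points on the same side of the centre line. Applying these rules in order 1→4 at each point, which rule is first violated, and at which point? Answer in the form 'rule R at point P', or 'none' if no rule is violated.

Zone of each point (C = within 1σ̂, B = 1σ̂–2σ̂, A = 2σ̂–3σ̂, * = beyond 3σ̂; sign = side of CL): 1:+B, 2:+C, 3:-C, 4:-B, 5:-C, 6:+C, 7:+C, 8:-C, 9:-B, 10:+C, 11:+B, 12:+*, 13:+C
Rule 1 (one point beyond the 3σ limits) is satisfied at point 12.

rule 1 at point 12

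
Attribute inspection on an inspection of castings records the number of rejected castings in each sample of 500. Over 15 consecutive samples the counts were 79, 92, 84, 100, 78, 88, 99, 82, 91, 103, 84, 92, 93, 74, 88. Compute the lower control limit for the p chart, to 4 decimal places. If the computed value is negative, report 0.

0.1257

p̄ = Σdᵢ / (k·n) = 1327 / (15 × 500) = 0.17693
LCL = p̄ − 3·√(p̄(1−p̄)/n) = 0.17693 − 3 × 0.01707 = 0.12573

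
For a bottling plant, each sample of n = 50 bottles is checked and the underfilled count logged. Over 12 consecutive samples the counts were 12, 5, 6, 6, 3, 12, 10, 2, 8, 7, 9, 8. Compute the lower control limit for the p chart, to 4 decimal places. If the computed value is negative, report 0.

p̄ = Σdᵢ / (k·n) = 88 / (12 × 50) = 0.14667
LCL = p̄ − 3·√(p̄(1−p̄)/n) = 0.14667 − 3 × 0.05003 = -0.00343 → 0 (negative, so LCL = 0)

0.0000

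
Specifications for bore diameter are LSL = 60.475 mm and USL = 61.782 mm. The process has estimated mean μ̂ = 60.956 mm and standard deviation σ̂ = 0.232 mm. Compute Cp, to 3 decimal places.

Cp = (USL − LSL) / (6σ̂) = (61.782 − 60.475) / (6 × 0.232) = 1.3070 / 1.3920 = 0.9389

0.939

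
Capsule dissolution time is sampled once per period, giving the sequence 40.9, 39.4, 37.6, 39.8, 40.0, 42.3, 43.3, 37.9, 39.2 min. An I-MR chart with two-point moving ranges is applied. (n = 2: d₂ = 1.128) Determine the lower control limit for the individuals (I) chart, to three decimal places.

X̄ = (40.9 + 39.4 + 37.6 + 39.8 + 40.0 + 42.3 + 43.3 + 37.9 + 39.2) / 9 = 40.0444
Moving ranges: 1.5, 1.8, 2.2, 0.2, 2.3, 1.0, 5.4, 1.3; M̄R̄ = 15.7000 / 8 = 1.9625
LCL = X̄ − 3·M̄R̄/d₂ = 40.0444 − 3 × 1.9625 / 1.128 = 34.8250

34.825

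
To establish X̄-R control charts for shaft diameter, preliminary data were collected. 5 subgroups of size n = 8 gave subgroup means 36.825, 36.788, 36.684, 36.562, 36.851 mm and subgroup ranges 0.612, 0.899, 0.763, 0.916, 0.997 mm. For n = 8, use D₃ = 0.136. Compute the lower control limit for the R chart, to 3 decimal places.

R̄ = (0.612 + 0.899 + 0.763 + 0.916 + 0.997) / 5 = 4.1870 / 5 = 0.8374
LCL_R = D₃·R̄ = 0.136 × 0.8374 = 0.1139

0.114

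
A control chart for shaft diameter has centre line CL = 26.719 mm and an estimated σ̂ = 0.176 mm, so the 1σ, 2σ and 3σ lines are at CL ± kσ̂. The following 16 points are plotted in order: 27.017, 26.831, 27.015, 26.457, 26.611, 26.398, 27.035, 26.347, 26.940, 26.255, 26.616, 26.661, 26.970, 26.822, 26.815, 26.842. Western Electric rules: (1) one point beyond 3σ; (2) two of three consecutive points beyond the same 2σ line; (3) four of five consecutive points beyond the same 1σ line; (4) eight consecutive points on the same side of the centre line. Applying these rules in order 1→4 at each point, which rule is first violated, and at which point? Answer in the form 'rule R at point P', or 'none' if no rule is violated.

Zone of each point (C = within 1σ̂, B = 1σ̂–2σ̂, A = 2σ̂–3σ̂, * = beyond 3σ̂; sign = side of CL): 1:+B, 2:+C, 3:+B, 4:-B, 5:-C, 6:-B, 7:+B, 8:-A, 9:+B, 10:-A, 11:-C, 12:-C, 13:+B, 14:+C, 15:+C, 16:+C
Rule 2 (two of three consecutive points beyond the same 2σ limit) is satisfied at point 10.

rule 2 at point 10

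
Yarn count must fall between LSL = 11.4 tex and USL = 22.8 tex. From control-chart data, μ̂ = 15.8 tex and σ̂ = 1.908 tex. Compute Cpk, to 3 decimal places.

0.769

Cpu = (USL − μ̂) / (3σ̂) = (22.8 − 15.8) / (3 × 1.908) = 1.2229; Cpl = (μ̂ − LSL) / (3σ̂) = (15.8 − 11.4) / (3 × 1.908) = 0.7687; Cpk = min(Cpu, Cpl) = 0.7687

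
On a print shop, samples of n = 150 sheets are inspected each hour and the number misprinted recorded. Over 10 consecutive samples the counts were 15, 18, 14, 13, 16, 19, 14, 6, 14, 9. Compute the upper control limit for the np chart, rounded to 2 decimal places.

24.42

p̄ = Σdᵢ / (k·n) = 138 / (10 × 150) = 0.09200
UCL = np̄ + 3·√(np̄(1−p̄)) = 13.8000 + 3 × √(13.8000×0.90800) = 13.8000 + 3 × 3.5398 = 24.4195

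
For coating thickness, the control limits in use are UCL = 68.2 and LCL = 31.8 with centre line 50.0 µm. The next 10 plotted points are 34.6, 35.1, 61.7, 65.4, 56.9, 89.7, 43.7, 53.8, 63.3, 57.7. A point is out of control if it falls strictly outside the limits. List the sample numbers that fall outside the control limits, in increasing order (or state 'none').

6

Compare each point to [31.8, 68.2]: sample 6 = 89.7 > UCL.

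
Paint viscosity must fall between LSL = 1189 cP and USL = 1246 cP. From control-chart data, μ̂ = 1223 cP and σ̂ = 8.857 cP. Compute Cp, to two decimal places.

Cp = (USL − LSL) / (6σ̂) = (1246 − 1189) / (6 × 8.857) = 57.0000 / 53.1420 = 1.0726

1.07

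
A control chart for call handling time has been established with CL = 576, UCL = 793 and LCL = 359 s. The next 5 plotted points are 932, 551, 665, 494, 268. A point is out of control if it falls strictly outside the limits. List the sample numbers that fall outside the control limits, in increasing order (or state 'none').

1, 5

Compare each point to [359, 793]: sample 1 = 932 > UCL; sample 5 = 268 < LCL.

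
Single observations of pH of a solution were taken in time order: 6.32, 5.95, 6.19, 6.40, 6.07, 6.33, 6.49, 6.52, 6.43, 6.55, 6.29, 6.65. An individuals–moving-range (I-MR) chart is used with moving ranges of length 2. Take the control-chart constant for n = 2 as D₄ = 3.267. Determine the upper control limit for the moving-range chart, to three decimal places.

0.722

Moving ranges: 0.37, 0.24, 0.21, 0.33, 0.26, 0.16, 0.03, 0.09, 0.12, 0.26, 0.36; M̄R̄ = 2.4300 / 11 = 0.2209
UCL_MR = D₄·M̄R̄ = 3.267 × 0.2209 = 0.7217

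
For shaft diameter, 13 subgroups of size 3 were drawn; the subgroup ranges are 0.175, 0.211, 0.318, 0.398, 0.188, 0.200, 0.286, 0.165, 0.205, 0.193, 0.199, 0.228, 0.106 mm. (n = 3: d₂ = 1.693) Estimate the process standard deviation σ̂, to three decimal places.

R̄ = (0.175 + 0.211 + 0.318 + 0.398 + 0.188 + 0.200 + 0.286 + 0.165 + 0.205 + 0.193 + 0.199 + 0.228 + 0.106) / 13 = 0.2209
σ̂ = R̄ / d₂ = 0.2209 / 1.693 = 0.1305

0.130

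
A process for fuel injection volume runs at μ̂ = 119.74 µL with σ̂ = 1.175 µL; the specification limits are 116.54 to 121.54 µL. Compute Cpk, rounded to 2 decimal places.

Cpu = (USL − μ̂) / (3σ̂) = (121.54 − 119.74) / (3 × 1.175) = 0.5106; Cpl = (μ̂ − LSL) / (3σ̂) = (119.74 − 116.54) / (3 × 1.175) = 0.9078; Cpk = min(Cpu, Cpl) = 0.5106

0.51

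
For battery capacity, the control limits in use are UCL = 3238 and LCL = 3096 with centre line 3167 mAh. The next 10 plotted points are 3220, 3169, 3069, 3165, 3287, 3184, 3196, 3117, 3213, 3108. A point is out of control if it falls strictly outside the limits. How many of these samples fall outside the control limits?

Compare each point to [3096, 3238]: sample 3 = 3069 < LCL; sample 5 = 3287 > UCL.

2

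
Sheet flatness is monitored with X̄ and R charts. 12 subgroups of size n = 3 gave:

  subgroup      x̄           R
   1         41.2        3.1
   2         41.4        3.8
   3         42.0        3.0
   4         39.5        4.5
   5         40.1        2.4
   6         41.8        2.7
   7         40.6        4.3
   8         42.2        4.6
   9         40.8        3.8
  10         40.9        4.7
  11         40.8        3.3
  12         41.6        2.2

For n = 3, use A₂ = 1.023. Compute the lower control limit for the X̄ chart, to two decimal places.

37.46

X̄̄ = (41.2 + 41.4 + 42.0 + 39.5 + 40.1 + 41.8 + 40.6 + 42.2 + 40.8 + 40.9 + 40.8 + 41.6) / 12 = 492.9000 / 12 = 41.0750
R̄ = (3.1 + 3.8 + 3.0 + 4.5 + 2.4 + 2.7 + 4.3 + 4.6 + 3.8 + 4.7 + 3.3 + 2.2) / 12 = 42.4000 / 12 = 3.5333
LCL = X̄̄ − A₂·R̄ = 41.0750 − 1.023 × 3.5333 = 37.4604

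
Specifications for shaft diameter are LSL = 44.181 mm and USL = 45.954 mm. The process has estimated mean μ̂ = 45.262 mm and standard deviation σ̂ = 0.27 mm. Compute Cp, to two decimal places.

Cp = (USL − LSL) / (6σ̂) = (45.954 − 44.181) / (6 × 0.27) = 1.7730 / 1.6200 = 1.0944

1.09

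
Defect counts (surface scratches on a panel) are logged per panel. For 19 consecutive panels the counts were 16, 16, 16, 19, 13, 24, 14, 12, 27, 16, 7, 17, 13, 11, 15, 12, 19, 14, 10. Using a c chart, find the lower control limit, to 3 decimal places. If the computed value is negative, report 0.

c̄ = (16 + 16 + 16 + 19 + 13 + 24 + 14 + 12 + 27 + 16 + 7 + 17 + 13 + 11 + 15 + 12 + 19 + 14 + 10) / 19 = 291 / 19 = 15.3158
LCL = c̄ − 3√c̄ = 15.3158 − 3 × 3.9135 = 3.5752

3.575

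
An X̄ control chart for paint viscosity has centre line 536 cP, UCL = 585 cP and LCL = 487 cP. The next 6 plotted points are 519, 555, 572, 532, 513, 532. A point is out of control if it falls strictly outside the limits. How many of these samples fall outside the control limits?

All 6 points lie within [487, 585].

0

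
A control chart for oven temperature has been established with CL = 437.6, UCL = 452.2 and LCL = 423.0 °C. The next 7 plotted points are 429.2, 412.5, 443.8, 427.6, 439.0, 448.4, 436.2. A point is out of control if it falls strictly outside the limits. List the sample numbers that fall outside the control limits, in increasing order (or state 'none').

2

Compare each point to [423.0, 452.2]: sample 2 = 412.5 < LCL.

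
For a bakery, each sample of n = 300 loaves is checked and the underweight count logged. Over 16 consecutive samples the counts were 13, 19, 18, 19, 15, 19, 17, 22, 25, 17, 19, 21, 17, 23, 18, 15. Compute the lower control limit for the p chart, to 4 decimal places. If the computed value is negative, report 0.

0.0201

p̄ = Σdᵢ / (k·n) = 297 / (16 × 300) = 0.06187
LCL = p̄ − 3·√(p̄(1−p̄)/n) = 0.06187 − 3 × 0.01391 = 0.02014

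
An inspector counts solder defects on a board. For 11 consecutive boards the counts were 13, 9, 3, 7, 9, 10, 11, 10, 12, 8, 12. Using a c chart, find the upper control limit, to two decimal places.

18.68

c̄ = (13 + 9 + 3 + 7 + 9 + 10 + 11 + 10 + 12 + 8 + 12) / 11 = 104 / 11 = 9.4545
UCL = c̄ + 3√c̄ = 9.4545 + 3 × √9.4545 = 9.4545 + 3 × 3.0748 = 18.6790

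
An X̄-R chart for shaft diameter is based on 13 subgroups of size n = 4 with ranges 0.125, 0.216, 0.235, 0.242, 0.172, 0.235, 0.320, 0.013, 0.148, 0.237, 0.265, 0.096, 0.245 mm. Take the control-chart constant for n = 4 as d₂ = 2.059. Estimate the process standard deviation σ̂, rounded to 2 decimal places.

R̄ = (0.125 + 0.216 + 0.235 + 0.242 + 0.172 + 0.235 + 0.320 + 0.013 + 0.148 + 0.237 + 0.265 + 0.096 + 0.245) / 13 = 0.1961
σ̂ = R̄ / d₂ = 0.1961 / 2.059 = 0.0952

0.10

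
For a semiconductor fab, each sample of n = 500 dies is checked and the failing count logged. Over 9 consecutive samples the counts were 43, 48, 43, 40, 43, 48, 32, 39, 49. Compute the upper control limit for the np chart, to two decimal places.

61.54

p̄ = Σdᵢ / (k·n) = 385 / (9 × 500) = 0.08556
UCL = np̄ + 3·√(np̄(1−p̄)) = 42.7778 + 3 × √(42.7778×0.91444) = 42.7778 + 3 × 6.2544 = 61.5411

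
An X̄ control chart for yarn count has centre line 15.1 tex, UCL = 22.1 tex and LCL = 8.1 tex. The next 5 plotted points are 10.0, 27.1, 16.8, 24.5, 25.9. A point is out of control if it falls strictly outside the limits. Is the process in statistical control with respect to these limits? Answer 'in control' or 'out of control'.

Compare each point to [8.1, 22.1]: sample 2 = 27.1 > UCL; sample 4 = 24.5 > UCL; sample 5 = 25.9 > UCL.

out of control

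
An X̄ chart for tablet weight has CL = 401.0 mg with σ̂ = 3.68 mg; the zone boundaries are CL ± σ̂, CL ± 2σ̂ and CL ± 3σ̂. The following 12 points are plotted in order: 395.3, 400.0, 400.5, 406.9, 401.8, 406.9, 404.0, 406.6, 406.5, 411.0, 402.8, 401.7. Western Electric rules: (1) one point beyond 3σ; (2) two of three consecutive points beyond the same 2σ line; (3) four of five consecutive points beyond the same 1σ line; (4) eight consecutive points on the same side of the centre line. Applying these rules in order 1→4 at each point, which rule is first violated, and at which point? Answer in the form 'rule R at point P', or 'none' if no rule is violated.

rule 3 at point 10

Zone of each point (C = within 1σ̂, B = 1σ̂–2σ̂, A = 2σ̂–3σ̂, * = beyond 3σ̂; sign = side of CL): 1:-B, 2:-C, 3:-C, 4:+B, 5:+C, 6:+B, 7:+C, 8:+B, 9:+B, 10:+A, 11:+C, 12:+C
Rule 3 (four of five consecutive points beyond the same 1σ limit) is satisfied at point 10.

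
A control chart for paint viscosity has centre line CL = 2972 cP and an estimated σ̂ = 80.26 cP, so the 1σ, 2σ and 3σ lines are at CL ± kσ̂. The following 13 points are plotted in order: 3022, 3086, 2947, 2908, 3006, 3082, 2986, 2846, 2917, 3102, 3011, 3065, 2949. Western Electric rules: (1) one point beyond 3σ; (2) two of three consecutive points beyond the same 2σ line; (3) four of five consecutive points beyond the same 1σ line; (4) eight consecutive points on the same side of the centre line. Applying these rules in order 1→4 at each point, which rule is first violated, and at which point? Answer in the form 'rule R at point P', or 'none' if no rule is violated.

none

Zone of each point (C = within 1σ̂, B = 1σ̂–2σ̂, A = 2σ̂–3σ̂, * = beyond 3σ̂; sign = side of CL): 1:+C, 2:+B, 3:-C, 4:-C, 5:+C, 6:+B, 7:+C, 8:-B, 9:-C, 10:+B, 11:+C, 12:+B, 13:-C
No rule fires across all 13 points.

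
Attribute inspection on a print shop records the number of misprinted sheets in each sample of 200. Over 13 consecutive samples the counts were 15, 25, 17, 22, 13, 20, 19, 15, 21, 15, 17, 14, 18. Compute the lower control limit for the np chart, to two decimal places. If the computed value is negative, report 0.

5.70

p̄ = Σdᵢ / (k·n) = 231 / (13 × 200) = 0.08885
LCL = np̄ − 3·√(np̄(1−p̄)) = 17.7692 − 3 × 4.0237 = 5.6980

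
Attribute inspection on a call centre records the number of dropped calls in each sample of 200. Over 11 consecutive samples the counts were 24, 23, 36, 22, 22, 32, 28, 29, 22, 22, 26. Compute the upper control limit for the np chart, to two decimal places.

40.27

p̄ = Σdᵢ / (k·n) = 286 / (11 × 200) = 0.13000
UCL = np̄ + 3·√(np̄(1−p̄)) = 26.0000 + 3 × √(26.0000×0.87000) = 26.0000 + 3 × 4.7560 = 40.2681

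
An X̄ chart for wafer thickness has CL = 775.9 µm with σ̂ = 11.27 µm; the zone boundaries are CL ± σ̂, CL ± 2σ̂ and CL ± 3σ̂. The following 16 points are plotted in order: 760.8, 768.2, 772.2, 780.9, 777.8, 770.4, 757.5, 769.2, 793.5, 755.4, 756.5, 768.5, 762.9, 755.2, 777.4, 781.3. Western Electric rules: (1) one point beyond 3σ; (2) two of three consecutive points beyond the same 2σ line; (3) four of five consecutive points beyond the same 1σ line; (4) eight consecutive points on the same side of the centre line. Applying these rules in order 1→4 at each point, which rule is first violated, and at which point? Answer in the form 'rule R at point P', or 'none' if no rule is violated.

Zone of each point (C = within 1σ̂, B = 1σ̂–2σ̂, A = 2σ̂–3σ̂, * = beyond 3σ̂; sign = side of CL): 1:-B, 2:-C, 3:-C, 4:+C, 5:+C, 6:-C, 7:-B, 8:-C, 9:+B, 10:-B, 11:-B, 12:-C, 13:-B, 14:-B, 15:+C, 16:+C
Rule 3 (four of five consecutive points beyond the same 1σ limit) is satisfied at point 14.

rule 3 at point 14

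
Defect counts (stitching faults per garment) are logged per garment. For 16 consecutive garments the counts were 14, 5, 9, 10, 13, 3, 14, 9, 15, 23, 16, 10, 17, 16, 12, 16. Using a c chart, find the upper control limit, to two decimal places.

23.28

c̄ = (14 + 5 + 9 + 10 + 13 + 3 + 14 + 9 + 15 + 23 + 16 + 10 + 17 + 16 + 12 + 16) / 16 = 202 / 16 = 12.6250
UCL = c̄ + 3√c̄ = 12.6250 + 3 × √12.6250 = 12.6250 + 3 × 3.5532 = 23.2845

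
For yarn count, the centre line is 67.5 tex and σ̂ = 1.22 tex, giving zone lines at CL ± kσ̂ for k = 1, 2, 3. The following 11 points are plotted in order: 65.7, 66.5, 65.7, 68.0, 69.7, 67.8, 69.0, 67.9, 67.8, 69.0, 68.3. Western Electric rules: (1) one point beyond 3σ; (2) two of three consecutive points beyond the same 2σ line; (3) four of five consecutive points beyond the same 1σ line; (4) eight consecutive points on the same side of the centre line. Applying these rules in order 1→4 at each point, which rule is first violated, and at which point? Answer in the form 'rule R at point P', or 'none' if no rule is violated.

Zone of each point (C = within 1σ̂, B = 1σ̂–2σ̂, A = 2σ̂–3σ̂, * = beyond 3σ̂; sign = side of CL): 1:-B, 2:-C, 3:-B, 4:+C, 5:+B, 6:+C, 7:+B, 8:+C, 9:+C, 10:+B, 11:+C
Rule 4 (eight consecutive points on the same side of the centre line) is satisfied at point 11.

rule 4 at point 11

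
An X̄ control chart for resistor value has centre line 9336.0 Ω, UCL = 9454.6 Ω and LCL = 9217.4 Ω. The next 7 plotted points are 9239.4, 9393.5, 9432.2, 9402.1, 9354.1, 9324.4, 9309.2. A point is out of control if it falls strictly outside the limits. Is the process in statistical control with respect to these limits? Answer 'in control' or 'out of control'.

in control

All 7 points lie within [9217.4, 9454.6].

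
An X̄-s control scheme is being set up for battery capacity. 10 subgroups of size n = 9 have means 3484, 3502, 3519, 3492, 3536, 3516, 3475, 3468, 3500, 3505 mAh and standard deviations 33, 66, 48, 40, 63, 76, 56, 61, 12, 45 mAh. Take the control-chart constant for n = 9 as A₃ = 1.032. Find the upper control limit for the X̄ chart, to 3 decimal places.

X̄̄ = (3484 + 3502 + 3519 + 3492 + 3536 + 3516 + 3475 + 3468 + 3500 + 3505) / 10 = 3499.7000
s̄ = (33 + 66 + 48 + 40 + 63 + 76 + 56 + 61 + 12 + 45) / 10 = 50.0000
UCL = X̄̄ + A₃·s̄ = 3499.7000 + 1.032 × 50.0000 = 3551.3000

3551.300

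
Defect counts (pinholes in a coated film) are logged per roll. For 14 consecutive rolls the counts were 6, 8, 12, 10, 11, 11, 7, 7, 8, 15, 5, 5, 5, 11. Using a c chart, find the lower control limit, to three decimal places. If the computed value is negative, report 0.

c̄ = (6 + 8 + 12 + 10 + 11 + 11 + 7 + 7 + 8 + 15 + 5 + 5 + 5 + 11) / 14 = 121 / 14 = 8.6429
LCL = c̄ − 3√c̄ = 8.6429 − 3 × 2.9399 = -0.1768 → 0 (cannot be negative)

0.000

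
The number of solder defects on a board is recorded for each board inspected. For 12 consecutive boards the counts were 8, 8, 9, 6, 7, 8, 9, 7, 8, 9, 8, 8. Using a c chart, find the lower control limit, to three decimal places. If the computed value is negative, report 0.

0.000

c̄ = (8 + 8 + 9 + 6 + 7 + 8 + 9 + 7 + 8 + 9 + 8 + 8) / 12 = 95 / 12 = 7.9167
LCL = c̄ − 3√c̄ = 7.9167 − 3 × 2.8137 = -0.5243 → 0 (cannot be negative)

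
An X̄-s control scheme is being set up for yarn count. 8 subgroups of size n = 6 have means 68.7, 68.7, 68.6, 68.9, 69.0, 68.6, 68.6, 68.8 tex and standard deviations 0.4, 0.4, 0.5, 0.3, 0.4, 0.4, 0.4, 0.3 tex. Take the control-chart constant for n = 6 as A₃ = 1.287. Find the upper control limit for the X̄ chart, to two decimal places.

X̄̄ = (68.7 + 68.7 + 68.6 + 68.9 + 69.0 + 68.6 + 68.6 + 68.8) / 8 = 68.7375
s̄ = (0.4 + 0.4 + 0.5 + 0.3 + 0.4 + 0.4 + 0.4 + 0.3) / 8 = 0.3875
UCL = X̄̄ + A₃·s̄ = 68.7375 + 1.287 × 0.3875 = 69.2362

69.24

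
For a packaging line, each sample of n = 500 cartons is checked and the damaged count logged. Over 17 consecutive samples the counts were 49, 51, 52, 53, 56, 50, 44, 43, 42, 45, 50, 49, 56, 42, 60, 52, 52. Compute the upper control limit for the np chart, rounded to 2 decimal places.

p̄ = Σdᵢ / (k·n) = 846 / (17 × 500) = 0.09953
UCL = np̄ + 3·√(np̄(1−p̄)) = 49.7647 + 3 × √(49.7647×0.90047) = 49.7647 + 3 × 6.6942 = 69.8472

69.85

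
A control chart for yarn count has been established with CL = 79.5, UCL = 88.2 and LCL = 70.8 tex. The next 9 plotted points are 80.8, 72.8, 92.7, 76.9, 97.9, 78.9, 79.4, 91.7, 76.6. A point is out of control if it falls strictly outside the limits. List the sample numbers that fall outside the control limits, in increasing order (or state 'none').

3, 5, 8

Compare each point to [70.8, 88.2]: sample 3 = 92.7 > UCL; sample 5 = 97.9 > UCL; sample 8 = 91.7 > UCL.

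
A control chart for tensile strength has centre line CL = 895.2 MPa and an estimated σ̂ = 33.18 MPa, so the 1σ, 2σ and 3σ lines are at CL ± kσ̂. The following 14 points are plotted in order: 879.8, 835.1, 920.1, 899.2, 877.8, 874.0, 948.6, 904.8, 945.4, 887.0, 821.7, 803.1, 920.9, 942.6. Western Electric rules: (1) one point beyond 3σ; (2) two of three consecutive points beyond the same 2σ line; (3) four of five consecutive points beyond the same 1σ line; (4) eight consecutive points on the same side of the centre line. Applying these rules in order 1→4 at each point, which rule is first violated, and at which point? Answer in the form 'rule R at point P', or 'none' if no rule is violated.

rule 2 at point 12

Zone of each point (C = within 1σ̂, B = 1σ̂–2σ̂, A = 2σ̂–3σ̂, * = beyond 3σ̂; sign = side of CL): 1:-C, 2:-B, 3:+C, 4:+C, 5:-C, 6:-C, 7:+B, 8:+C, 9:+B, 10:-C, 11:-A, 12:-A, 13:+C, 14:+B
Rule 2 (two of three consecutive points beyond the same 2σ limit) is satisfied at point 12.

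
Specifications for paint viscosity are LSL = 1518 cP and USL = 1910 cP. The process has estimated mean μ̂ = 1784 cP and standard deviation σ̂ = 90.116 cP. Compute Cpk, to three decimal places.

0.466

Cpu = (USL − μ̂) / (3σ̂) = (1910 − 1784) / (3 × 90.116) = 0.4661; Cpl = (μ̂ − LSL) / (3σ̂) = (1784 − 1518) / (3 × 90.116) = 0.9839; Cpk = min(Cpu, Cpl) = 0.4661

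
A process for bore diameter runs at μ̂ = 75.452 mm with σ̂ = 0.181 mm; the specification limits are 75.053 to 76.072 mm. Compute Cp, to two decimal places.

0.94

Cp = (USL − LSL) / (6σ̂) = (76.072 − 75.053) / (6 × 0.181) = 1.0190 / 1.0860 = 0.9383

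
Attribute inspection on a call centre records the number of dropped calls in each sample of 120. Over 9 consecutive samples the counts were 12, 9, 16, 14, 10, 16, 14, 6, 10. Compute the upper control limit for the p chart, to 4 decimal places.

0.1809

p̄ = Σdᵢ / (k·n) = 107 / (9 × 120) = 0.09907
UCL = p̄ + 3·√(p̄(1−p̄)/n) = 0.09907 + 3 × √(0.09907×0.90093/120) = 0.09907 + 3 × 0.02727 = 0.18089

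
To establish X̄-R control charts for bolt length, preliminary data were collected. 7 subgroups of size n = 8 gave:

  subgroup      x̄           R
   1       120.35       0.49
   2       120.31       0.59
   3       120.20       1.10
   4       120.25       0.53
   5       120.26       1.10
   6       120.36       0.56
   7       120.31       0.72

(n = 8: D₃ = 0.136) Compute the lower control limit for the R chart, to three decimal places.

R̄ = (0.49 + 0.59 + 1.10 + 0.53 + 1.10 + 0.56 + 0.72) / 7 = 5.0900 / 7 = 0.7271
LCL_R = D₃·R̄ = 0.136 × 0.7271 = 0.0989

0.099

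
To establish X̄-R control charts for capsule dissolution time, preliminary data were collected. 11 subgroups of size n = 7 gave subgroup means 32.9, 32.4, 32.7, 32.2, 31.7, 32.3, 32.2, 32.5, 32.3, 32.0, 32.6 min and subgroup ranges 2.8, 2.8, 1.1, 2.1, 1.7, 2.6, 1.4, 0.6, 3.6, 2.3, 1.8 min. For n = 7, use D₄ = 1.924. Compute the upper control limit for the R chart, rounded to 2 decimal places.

3.99

R̄ = (2.8 + 2.8 + 1.1 + 2.1 + 1.7 + 2.6 + 1.4 + 0.6 + 3.6 + 2.3 + 1.8) / 11 = 22.8000 / 11 = 2.0727
UCL_R = D₄·R̄ = 1.924 × 2.0727 = 3.9879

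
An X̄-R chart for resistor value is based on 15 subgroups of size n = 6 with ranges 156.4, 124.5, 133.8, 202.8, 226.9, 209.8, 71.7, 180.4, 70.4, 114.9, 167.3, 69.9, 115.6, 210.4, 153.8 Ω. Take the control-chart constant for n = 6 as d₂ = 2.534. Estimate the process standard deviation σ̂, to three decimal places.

58.106

R̄ = (156.4 + 124.5 + 133.8 + 202.8 + 226.9 + 209.8 + 71.7 + 180.4 + 70.4 + 114.9 + 167.3 + 69.9 + 115.6 + 210.4 + 153.8) / 15 = 147.2400
σ̂ = R̄ / d₂ = 147.2400 / 2.534 = 58.1058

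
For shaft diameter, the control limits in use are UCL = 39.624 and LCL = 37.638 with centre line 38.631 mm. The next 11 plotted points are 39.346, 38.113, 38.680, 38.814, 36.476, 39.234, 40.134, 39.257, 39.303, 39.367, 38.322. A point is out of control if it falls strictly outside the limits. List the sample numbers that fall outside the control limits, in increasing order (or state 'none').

Compare each point to [37.638, 39.624]: sample 5 = 36.476 < LCL; sample 7 = 40.134 > UCL.

5, 7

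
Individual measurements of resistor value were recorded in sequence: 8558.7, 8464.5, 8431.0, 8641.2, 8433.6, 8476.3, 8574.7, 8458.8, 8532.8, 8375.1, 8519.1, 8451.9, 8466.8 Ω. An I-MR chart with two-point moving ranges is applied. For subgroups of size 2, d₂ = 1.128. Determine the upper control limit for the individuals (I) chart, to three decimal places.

X̄ = (8558.7 + 8464.5 + 8431.0 + 8641.2 + 8433.6 + 8476.3 + 8574.7 + 8458.8 + 8532.8 + 8375.1 + 8519.1 + 8451.9 + 8466.8) / 13 = 8491.1154
Moving ranges: 94.2, 33.5, 210.2, 207.6, 42.7, 98.4, 115.9, 74.0, 157.7, 144.0, 67.2, 14.9; M̄R̄ = 1260.3000 / 12 = 105.0250
UCL = X̄ + 3·M̄R̄/d₂ = 8491.1154 + 3 × 105.0250 / 1.128 = 8770.4372

8770.437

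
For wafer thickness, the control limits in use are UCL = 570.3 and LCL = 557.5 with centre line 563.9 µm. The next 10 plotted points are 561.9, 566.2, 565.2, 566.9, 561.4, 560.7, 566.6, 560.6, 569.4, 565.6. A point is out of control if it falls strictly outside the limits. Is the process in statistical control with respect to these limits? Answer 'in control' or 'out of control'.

All 10 points lie within [557.5, 570.3].

in control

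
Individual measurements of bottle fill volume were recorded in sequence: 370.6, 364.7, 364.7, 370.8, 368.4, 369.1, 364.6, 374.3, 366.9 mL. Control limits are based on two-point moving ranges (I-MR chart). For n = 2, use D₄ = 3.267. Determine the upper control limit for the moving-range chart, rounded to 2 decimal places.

14.99

Moving ranges: 5.9, 0.0, 6.1, 2.4, 0.7, 4.5, 9.7, 7.4; M̄R̄ = 36.7000 / 8 = 4.5875
UCL_MR = D₄·M̄R̄ = 3.267 × 4.5875 = 14.9874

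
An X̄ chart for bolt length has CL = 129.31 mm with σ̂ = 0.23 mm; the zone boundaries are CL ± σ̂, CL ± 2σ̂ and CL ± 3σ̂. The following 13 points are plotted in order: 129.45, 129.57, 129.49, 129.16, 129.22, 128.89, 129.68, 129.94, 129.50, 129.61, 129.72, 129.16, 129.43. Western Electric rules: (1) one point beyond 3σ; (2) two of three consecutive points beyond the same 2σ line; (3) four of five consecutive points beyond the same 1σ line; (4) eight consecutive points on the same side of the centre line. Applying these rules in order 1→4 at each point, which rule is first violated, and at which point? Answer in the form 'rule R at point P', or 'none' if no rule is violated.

rule 3 at point 11

Zone of each point (C = within 1σ̂, B = 1σ̂–2σ̂, A = 2σ̂–3σ̂, * = beyond 3σ̂; sign = side of CL): 1:+C, 2:+B, 3:+C, 4:-C, 5:-C, 6:-B, 7:+B, 8:+A, 9:+C, 10:+B, 11:+B, 12:-C, 13:+C
Rule 3 (four of five consecutive points beyond the same 1σ limit) is satisfied at point 11.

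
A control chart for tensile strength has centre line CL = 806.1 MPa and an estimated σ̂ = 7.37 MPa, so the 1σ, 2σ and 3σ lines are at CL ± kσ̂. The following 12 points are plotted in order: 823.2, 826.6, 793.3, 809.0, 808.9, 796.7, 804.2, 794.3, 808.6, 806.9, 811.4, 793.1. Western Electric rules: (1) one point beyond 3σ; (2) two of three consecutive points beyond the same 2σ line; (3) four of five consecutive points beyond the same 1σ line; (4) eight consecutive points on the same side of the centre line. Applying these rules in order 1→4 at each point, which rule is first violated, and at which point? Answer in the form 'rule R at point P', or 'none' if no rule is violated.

rule 2 at point 2

Zone of each point (C = within 1σ̂, B = 1σ̂–2σ̂, A = 2σ̂–3σ̂, * = beyond 3σ̂; sign = side of CL): 1:+A, 2:+A, 3:-B, 4:+C, 5:+C, 6:-B, 7:-C, 8:-B, 9:+C, 10:+C, 11:+C, 12:-B
Rule 2 (two of three consecutive points beyond the same 2σ limit) is satisfied at point 2.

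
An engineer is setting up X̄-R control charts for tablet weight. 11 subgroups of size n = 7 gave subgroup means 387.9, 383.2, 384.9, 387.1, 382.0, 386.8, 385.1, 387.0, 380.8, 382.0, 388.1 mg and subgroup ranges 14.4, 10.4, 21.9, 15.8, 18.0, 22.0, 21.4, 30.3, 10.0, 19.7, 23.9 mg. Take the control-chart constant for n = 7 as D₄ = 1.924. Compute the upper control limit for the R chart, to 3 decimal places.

R̄ = (14.4 + 10.4 + 21.9 + 15.8 + 18.0 + 22.0 + 21.4 + 30.3 + 10.0 + 19.7 + 23.9) / 11 = 207.8000 / 11 = 18.8909
UCL_R = D₄·R̄ = 1.924 × 18.8909 = 36.3461

36.346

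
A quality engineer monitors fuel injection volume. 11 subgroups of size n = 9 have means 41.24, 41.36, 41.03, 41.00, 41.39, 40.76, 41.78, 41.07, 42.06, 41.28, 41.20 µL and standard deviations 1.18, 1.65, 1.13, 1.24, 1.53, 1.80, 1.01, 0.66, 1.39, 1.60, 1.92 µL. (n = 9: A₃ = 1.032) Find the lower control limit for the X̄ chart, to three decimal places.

39.871

X̄̄ = (41.24 + 41.36 + 41.03 + 41.00 + 41.39 + 40.76 + 41.78 + 41.07 + 42.06 + 41.28 + 41.20) / 11 = 41.2882
s̄ = (1.18 + 1.65 + 1.13 + 1.24 + 1.53 + 1.80 + 1.01 + 0.66 + 1.39 + 1.60 + 1.92) / 11 = 1.3736
LCL = X̄̄ − A₃·s̄ = 41.2882 − 1.032 × 1.3736 = 39.8706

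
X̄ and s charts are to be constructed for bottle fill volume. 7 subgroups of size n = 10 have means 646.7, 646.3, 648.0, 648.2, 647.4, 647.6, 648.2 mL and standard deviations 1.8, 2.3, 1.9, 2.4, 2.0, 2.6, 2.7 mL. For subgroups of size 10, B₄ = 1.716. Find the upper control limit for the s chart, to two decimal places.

3.85

s̄ = (1.8 + 2.3 + 1.9 + 2.4 + 2.0 + 2.6 + 2.7) / 7 = 2.2429
UCL_s = B₄·s̄ = 1.716 × 2.2429 = 3.8487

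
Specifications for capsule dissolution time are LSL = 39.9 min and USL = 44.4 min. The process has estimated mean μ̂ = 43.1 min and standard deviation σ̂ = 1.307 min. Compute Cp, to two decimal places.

Cp = (USL − LSL) / (6σ̂) = (44.4 − 39.9) / (6 × 1.307) = 4.5000 / 7.8420 = 0.5738

0.57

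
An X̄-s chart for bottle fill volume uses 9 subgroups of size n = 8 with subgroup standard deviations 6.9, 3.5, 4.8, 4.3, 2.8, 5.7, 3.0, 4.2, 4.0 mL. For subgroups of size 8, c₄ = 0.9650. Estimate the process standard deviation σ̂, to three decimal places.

s̄ = (6.9 + 3.5 + 4.8 + 4.3 + 2.8 + 5.7 + 3.0 + 4.2 + 4.0) / 9 = 4.3556
σ̂ = s̄ / c₄ = 4.3556 / 0.9650 = 4.5135

4.514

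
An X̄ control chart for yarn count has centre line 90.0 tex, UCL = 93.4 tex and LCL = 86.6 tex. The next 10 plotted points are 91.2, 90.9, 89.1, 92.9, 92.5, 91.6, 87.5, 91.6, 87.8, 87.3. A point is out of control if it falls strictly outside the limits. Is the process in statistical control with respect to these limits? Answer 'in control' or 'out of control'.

in control

All 10 points lie within [86.6, 93.4].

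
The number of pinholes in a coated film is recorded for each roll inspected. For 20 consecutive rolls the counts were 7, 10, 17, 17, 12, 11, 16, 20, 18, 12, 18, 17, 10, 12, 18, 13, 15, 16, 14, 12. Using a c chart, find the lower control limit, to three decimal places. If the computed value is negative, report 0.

2.925

c̄ = (7 + 10 + 17 + 17 + 12 + 11 + 16 + 20 + 18 + 12 + 18 + 17 + 10 + 12 + 18 + 13 + 15 + 16 + 14 + 12) / 20 = 285 / 20 = 14.2500
LCL = c̄ − 3√c̄ = 14.2500 − 3 × 3.7749 = 2.9252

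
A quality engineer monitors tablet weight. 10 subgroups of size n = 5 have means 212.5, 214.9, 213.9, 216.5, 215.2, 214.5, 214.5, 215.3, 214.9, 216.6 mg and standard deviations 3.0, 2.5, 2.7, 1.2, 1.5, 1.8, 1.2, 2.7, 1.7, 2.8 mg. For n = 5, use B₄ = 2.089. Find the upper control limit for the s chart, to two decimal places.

s̄ = (3.0 + 2.5 + 2.7 + 1.2 + 1.5 + 1.8 + 1.2 + 2.7 + 1.7 + 2.8) / 10 = 2.1100
UCL_s = B₄·s̄ = 2.089 × 2.1100 = 4.4078

4.41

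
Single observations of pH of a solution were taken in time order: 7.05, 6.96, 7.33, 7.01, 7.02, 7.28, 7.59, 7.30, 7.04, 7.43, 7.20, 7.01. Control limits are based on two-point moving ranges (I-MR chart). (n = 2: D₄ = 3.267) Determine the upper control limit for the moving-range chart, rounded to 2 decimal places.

0.81

Moving ranges: 0.09, 0.37, 0.32, 0.01, 0.26, 0.31, 0.29, 0.26, 0.39, 0.23, 0.19; M̄R̄ = 2.7200 / 11 = 0.2473
UCL_MR = D₄·M̄R̄ = 3.267 × 0.2473 = 0.8078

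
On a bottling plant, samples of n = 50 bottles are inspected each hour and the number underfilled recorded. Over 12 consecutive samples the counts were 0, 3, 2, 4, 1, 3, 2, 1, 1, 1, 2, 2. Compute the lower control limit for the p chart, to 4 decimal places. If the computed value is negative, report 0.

0.0000

p̄ = Σdᵢ / (k·n) = 22 / (12 × 50) = 0.03667
LCL = p̄ − 3·√(p̄(1−p̄)/n) = 0.03667 − 3 × 0.02658 = -0.04307 → 0 (negative, so LCL = 0)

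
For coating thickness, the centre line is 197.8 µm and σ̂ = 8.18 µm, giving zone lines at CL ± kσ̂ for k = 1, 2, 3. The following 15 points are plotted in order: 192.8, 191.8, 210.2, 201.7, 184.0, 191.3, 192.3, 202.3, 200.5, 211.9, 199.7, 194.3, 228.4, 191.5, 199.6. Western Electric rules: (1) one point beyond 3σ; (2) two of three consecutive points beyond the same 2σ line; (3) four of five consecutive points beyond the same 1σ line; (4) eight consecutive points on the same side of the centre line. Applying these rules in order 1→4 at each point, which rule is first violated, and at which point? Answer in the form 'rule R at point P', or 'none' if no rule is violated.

Zone of each point (C = within 1σ̂, B = 1σ̂–2σ̂, A = 2σ̂–3σ̂, * = beyond 3σ̂; sign = side of CL): 1:-C, 2:-C, 3:+B, 4:+C, 5:-B, 6:-C, 7:-C, 8:+C, 9:+C, 10:+B, 11:+C, 12:-C, 13:+*, 14:-C, 15:+C
Rule 1 (one point beyond the 3σ limits) is satisfied at point 13.

rule 1 at point 13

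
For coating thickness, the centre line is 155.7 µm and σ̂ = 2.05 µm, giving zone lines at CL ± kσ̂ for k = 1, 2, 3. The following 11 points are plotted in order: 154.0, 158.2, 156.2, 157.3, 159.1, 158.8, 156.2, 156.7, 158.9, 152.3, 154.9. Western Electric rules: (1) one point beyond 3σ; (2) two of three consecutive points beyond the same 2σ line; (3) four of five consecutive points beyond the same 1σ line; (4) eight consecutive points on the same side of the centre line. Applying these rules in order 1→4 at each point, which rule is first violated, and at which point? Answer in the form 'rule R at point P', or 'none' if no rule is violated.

Zone of each point (C = within 1σ̂, B = 1σ̂–2σ̂, A = 2σ̂–3σ̂, * = beyond 3σ̂; sign = side of CL): 1:-C, 2:+B, 3:+C, 4:+C, 5:+B, 6:+B, 7:+C, 8:+C, 9:+B, 10:-B, 11:-C
Rule 4 (eight consecutive points on the same side of the centre line) is satisfied at point 9.

rule 4 at point 9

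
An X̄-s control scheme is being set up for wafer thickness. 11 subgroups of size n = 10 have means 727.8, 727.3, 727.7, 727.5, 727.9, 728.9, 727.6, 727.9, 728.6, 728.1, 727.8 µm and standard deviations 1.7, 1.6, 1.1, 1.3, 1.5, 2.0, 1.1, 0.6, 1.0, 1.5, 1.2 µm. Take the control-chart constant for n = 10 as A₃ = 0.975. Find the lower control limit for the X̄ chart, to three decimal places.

X̄̄ = (727.8 + 727.3 + 727.7 + 727.5 + 727.9 + 728.9 + 727.6 + 727.9 + 728.6 + 728.1 + 727.8) / 11 = 727.9182
s̄ = (1.7 + 1.6 + 1.1 + 1.3 + 1.5 + 2.0 + 1.1 + 0.6 + 1.0 + 1.5 + 1.2) / 11 = 1.3273
LCL = X̄̄ − A₃·s̄ = 727.9182 − 0.975 × 1.3273 = 726.6241

726.624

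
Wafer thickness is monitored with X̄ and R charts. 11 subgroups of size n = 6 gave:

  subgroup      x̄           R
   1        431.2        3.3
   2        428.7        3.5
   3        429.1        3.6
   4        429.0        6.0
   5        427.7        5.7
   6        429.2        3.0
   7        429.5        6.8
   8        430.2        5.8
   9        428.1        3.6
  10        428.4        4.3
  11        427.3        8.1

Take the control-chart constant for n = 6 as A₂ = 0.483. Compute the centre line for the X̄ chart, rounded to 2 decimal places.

428.95

X̄̄ = (431.2 + 428.7 + 429.1 + 429.0 + 427.7 + 429.2 + 429.5 + 430.2 + 428.1 + 428.4 + 427.3) / 11 = 4718.4000 / 11 = 428.9455
CL = X̄̄ = 428.9455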